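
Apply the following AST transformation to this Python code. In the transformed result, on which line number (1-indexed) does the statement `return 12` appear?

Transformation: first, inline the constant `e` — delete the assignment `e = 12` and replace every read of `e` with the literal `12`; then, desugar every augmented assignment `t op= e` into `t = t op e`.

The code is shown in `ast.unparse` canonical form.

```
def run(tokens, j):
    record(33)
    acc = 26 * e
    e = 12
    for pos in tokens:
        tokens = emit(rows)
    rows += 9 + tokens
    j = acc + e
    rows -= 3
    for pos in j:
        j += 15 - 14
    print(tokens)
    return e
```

Transformed code:
def run(tokens, j):
    record(33)
    acc = 26 * 12
    for pos in tokens:
        tokens = emit(rows)
    rows = rows + (9 + tokens)
    j = acc + 12
    rows = rows - 3
    for pos in j:
        j = j + (15 - 14)
    print(tokens)
    return 12

12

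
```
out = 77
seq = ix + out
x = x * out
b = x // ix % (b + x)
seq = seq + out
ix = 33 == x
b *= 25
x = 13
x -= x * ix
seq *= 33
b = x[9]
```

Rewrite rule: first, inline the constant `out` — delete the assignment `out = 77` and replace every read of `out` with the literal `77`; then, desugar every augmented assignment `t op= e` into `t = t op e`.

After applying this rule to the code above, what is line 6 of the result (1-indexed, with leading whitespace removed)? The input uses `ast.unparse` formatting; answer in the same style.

Transformed code:
seq = ix + 77
x = x * 77
b = x // ix % (b + x)
seq = seq + 77
ix = 33 == x
b = b * 25
x = 13
x = x - x * ix
seq = seq * 33
b = x[9]

b = b * 25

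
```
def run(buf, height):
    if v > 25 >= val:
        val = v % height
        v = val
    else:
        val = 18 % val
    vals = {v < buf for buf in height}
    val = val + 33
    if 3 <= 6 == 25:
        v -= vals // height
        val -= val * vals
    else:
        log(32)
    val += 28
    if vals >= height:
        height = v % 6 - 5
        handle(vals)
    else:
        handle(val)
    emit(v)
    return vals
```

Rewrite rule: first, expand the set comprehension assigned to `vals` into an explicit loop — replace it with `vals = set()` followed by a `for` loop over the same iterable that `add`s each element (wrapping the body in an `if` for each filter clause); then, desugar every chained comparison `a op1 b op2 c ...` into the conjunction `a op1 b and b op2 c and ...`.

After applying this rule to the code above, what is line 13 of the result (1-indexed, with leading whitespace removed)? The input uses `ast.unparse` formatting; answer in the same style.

val -= val * vals

Transformed code:
def run(buf, height):
    if v > 25 and 25 >= val:
        val = v % height
        v = val
    else:
        val = 18 % val
    vals = set()
    for buf in height:
        vals.add(v < buf)
    val = val + 33
    if 3 <= 6 and 6 == 25:
        v -= vals // height
        val -= val * vals
    else:
        log(32)
    val += 28
    if vals >= height:
        height = v % 6 - 5
        handle(vals)
    else:
        handle(val)
    emit(v)
    return vals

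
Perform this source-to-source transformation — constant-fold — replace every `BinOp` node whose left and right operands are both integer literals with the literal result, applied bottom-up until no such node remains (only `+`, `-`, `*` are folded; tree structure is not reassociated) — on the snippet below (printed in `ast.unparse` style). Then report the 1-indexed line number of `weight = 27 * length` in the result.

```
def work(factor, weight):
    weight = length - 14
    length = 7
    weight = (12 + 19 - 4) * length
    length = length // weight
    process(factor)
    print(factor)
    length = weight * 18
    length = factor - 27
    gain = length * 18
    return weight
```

Transformed code:
def work(factor, weight):
    weight = length - 14
    length = 7
    weight = 27 * length
    length = length // weight
    process(factor)
    print(factor)
    length = weight * 18
    length = factor - 27
    gain = length * 18
    return weight

4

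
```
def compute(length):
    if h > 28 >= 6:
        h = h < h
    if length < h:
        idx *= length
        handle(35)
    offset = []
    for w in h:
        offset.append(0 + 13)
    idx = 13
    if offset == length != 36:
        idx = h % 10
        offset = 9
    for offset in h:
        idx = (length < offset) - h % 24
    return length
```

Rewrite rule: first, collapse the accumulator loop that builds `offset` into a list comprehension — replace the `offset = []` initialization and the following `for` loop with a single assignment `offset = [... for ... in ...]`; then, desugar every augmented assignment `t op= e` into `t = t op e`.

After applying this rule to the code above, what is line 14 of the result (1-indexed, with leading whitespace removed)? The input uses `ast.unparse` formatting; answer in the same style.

return length

Transformed code:
def compute(length):
    if h > 28 >= 6:
        h = h < h
    if length < h:
        idx = idx * length
        handle(35)
    offset = [0 + 13 for w in h]
    idx = 13
    if offset == length != 36:
        idx = h % 10
        offset = 9
    for offset in h:
        idx = (length < offset) - h % 24
    return length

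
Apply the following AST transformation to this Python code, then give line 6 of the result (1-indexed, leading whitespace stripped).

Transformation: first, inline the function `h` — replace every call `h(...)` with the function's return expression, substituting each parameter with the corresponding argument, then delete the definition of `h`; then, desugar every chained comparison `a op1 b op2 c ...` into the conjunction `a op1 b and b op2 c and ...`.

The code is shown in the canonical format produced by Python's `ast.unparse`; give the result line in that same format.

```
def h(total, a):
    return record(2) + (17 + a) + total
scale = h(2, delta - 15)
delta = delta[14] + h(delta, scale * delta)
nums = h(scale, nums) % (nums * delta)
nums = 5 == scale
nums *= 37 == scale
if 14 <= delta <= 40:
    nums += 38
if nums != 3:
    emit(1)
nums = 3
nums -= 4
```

Transformed code:
scale = record(2) + (17 + (delta - 15)) + 2
delta = delta[14] + (record(2) + (17 + scale * delta) + delta)
nums = (record(2) + (17 + nums) + scale) % (nums * delta)
nums = 5 == scale
nums *= 37 == scale
if 14 <= delta and delta <= 40:
    nums += 38
if nums != 3:
    emit(1)
nums = 3
nums -= 4

if 14 <= delta and delta <= 40:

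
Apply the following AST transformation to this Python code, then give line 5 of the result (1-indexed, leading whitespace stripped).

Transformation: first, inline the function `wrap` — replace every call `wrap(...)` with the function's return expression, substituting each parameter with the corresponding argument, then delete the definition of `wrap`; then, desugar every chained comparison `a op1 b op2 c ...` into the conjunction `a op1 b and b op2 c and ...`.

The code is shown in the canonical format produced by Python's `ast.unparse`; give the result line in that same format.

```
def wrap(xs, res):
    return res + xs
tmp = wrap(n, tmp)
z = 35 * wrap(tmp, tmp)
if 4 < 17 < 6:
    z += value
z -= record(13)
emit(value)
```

z -= record(13)

Transformed code:
tmp = tmp + n
z = 35 * (tmp + tmp)
if 4 < 17 and 17 < 6:
    z += value
z -= record(13)
emit(value)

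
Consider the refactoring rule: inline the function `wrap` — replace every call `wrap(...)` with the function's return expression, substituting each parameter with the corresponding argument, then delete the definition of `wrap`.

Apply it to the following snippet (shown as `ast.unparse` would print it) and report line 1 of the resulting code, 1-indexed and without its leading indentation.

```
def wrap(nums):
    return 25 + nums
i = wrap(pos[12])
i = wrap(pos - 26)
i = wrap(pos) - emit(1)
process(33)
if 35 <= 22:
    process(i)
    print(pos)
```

Transformed code:
i = 25 + pos[12]
i = 25 + (pos - 26)
i = 25 + pos - emit(1)
process(33)
if 35 <= 22:
    process(i)
    print(pos)

i = 25 + pos[12]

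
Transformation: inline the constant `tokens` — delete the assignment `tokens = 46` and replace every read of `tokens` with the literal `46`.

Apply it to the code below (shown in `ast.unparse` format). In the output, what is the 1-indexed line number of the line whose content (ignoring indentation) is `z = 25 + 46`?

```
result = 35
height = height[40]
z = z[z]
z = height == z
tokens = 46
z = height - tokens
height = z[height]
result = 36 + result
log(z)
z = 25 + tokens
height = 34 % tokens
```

9

Transformed code:
result = 35
height = height[40]
z = z[z]
z = height == z
z = height - 46
height = z[height]
result = 36 + result
log(z)
z = 25 + 46
height = 34 % 46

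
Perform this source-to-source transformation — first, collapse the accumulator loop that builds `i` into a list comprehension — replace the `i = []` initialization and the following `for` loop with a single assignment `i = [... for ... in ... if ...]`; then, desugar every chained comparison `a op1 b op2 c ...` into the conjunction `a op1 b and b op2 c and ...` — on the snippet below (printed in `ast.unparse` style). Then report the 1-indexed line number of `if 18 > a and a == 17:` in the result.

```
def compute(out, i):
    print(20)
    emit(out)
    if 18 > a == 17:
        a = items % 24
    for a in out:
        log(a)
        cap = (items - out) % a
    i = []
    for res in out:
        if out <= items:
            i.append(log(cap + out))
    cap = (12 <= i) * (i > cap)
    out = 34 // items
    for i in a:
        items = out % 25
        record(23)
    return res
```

4

Transformed code:
def compute(out, i):
    print(20)
    emit(out)
    if 18 > a and a == 17:
        a = items % 24
    for a in out:
        log(a)
        cap = (items - out) % a
    i = [log(cap + out) for res in out if out <= items]
    cap = (12 <= i) * (i > cap)
    out = 34 // items
    for i in a:
        items = out % 25
        record(23)
    return res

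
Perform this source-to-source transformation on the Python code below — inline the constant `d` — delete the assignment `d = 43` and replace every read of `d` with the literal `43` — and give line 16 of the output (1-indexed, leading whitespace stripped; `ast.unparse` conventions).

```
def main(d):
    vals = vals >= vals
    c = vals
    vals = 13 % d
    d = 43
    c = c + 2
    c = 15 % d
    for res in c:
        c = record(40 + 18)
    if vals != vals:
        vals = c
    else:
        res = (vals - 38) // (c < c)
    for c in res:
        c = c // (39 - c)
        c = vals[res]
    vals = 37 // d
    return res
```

Transformed code:
def main(d):
    vals = vals >= vals
    c = vals
    vals = 13 % 43
    c = c + 2
    c = 15 % 43
    for res in c:
        c = record(40 + 18)
    if vals != vals:
        vals = c
    else:
        res = (vals - 38) // (c < c)
    for c in res:
        c = c // (39 - c)
        c = vals[res]
    vals = 37 // 43
    return res

vals = 37 // 43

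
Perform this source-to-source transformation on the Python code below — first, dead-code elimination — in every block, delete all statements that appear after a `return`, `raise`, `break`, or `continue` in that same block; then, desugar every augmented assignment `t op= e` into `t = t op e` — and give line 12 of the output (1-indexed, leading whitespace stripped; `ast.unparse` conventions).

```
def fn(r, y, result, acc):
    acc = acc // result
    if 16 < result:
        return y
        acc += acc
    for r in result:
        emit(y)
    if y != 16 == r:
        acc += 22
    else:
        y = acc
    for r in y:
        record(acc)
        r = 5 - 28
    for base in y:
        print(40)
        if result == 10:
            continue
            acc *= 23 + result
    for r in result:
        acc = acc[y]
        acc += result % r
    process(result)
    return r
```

Transformed code:
def fn(r, y, result, acc):
    acc = acc // result
    if 16 < result:
        return y
    for r in result:
        emit(y)
    if y != 16 == r:
        acc = acc + 22
    else:
        y = acc
    for r in y:
        record(acc)
        r = 5 - 28
    for base in y:
        print(40)
        if result == 10:
            continue
    for r in result:
        acc = acc[y]
        acc = acc + result % r
    process(result)
    return r

record(acc)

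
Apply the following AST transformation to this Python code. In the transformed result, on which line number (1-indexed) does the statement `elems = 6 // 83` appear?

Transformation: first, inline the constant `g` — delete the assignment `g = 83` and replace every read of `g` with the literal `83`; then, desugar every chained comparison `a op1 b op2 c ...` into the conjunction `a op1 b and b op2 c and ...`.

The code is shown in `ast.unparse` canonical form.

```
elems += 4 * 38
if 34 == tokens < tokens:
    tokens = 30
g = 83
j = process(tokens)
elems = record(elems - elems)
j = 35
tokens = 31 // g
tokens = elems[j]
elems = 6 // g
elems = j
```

Transformed code:
elems += 4 * 38
if 34 == tokens and tokens < tokens:
    tokens = 30
j = process(tokens)
elems = record(elems - elems)
j = 35
tokens = 31 // 83
tokens = elems[j]
elems = 6 // 83
elems = j

9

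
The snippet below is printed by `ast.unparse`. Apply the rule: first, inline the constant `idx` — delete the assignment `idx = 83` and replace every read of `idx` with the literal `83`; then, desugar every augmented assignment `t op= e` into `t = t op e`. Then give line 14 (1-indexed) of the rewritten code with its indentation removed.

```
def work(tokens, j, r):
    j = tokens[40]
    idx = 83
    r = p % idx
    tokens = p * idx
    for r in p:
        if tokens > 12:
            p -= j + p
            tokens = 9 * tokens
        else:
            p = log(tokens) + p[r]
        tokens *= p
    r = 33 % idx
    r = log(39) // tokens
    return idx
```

Transformed code:
def work(tokens, j, r):
    j = tokens[40]
    r = p % 83
    tokens = p * 83
    for r in p:
        if tokens > 12:
            p = p - (j + p)
            tokens = 9 * tokens
        else:
            p = log(tokens) + p[r]
        tokens = tokens * p
    r = 33 % 83
    r = log(39) // tokens
    return 83

return 83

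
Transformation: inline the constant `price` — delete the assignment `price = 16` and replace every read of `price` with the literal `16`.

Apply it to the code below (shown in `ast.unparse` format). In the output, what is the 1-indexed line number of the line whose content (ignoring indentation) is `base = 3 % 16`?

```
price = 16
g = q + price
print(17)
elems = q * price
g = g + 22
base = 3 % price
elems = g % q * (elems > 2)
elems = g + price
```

Transformed code:
g = q + 16
print(17)
elems = q * 16
g = g + 22
base = 3 % 16
elems = g % q * (elems > 2)
elems = g + 16

5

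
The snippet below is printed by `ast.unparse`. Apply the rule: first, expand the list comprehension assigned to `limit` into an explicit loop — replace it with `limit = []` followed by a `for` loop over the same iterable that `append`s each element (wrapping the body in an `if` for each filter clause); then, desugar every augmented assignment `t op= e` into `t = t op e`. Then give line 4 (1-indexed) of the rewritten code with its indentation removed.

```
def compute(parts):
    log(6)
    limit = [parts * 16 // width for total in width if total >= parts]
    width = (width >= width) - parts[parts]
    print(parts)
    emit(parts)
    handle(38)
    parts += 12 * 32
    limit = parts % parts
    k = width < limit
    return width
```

Transformed code:
def compute(parts):
    log(6)
    limit = []
    for total in width:
        if total >= parts:
            limit.append(parts * 16 // width)
    width = (width >= width) - parts[parts]
    print(parts)
    emit(parts)
    handle(38)
    parts = parts + 12 * 32
    limit = parts % parts
    k = width < limit
    return width

for total in width:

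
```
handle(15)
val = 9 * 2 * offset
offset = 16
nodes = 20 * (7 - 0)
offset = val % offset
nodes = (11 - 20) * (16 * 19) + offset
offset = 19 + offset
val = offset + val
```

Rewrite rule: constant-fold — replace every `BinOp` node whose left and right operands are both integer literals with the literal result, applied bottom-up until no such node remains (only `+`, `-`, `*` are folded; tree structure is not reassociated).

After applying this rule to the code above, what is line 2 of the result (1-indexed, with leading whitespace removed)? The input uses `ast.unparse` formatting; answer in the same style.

Transformed code:
handle(15)
val = 18 * offset
offset = 16
nodes = 140
offset = val % offset
nodes = -2736 + offset
offset = 19 + offset
val = offset + val

val = 18 * offset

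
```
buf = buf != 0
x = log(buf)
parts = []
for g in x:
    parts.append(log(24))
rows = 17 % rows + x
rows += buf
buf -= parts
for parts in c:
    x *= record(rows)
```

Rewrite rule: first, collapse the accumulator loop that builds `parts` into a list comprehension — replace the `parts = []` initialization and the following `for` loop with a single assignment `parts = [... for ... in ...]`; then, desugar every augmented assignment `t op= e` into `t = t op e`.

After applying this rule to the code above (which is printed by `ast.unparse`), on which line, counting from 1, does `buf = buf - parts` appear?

6

Transformed code:
buf = buf != 0
x = log(buf)
parts = [log(24) for g in x]
rows = 17 % rows + x
rows = rows + buf
buf = buf - parts
for parts in c:
    x = x * record(rows)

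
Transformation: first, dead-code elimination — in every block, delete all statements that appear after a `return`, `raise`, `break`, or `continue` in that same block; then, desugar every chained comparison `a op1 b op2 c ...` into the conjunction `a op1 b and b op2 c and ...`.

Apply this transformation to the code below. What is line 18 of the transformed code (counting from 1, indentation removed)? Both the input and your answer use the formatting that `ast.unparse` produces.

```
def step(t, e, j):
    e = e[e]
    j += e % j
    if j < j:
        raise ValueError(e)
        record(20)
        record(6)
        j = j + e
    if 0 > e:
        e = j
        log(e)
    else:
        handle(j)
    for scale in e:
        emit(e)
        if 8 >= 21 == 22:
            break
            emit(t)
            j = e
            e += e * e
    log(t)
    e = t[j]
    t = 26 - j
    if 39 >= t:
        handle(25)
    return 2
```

if 39 >= t:

Transformed code:
def step(t, e, j):
    e = e[e]
    j += e % j
    if j < j:
        raise ValueError(e)
    if 0 > e:
        e = j
        log(e)
    else:
        handle(j)
    for scale in e:
        emit(e)
        if 8 >= 21 and 21 == 22:
            break
    log(t)
    e = t[j]
    t = 26 - j
    if 39 >= t:
        handle(25)
    return 2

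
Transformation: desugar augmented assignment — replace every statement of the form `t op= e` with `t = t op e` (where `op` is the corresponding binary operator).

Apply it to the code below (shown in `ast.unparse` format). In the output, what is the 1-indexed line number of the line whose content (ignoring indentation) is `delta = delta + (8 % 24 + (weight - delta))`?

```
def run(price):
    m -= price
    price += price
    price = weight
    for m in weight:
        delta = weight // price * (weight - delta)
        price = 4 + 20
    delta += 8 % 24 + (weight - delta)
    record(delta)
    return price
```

8

Transformed code:
def run(price):
    m = m - price
    price = price + price
    price = weight
    for m in weight:
        delta = weight // price * (weight - delta)
        price = 4 + 20
    delta = delta + (8 % 24 + (weight - delta))
    record(delta)
    return price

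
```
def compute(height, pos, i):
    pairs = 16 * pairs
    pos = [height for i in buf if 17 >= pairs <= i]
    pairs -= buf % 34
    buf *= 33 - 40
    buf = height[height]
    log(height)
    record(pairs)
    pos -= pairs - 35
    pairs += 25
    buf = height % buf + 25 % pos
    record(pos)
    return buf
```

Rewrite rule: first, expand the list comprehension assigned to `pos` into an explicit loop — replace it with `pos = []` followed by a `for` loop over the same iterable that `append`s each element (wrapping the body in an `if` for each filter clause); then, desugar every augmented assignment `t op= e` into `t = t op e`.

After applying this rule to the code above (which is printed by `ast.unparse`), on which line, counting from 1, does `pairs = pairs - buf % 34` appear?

7

Transformed code:
def compute(height, pos, i):
    pairs = 16 * pairs
    pos = []
    for i in buf:
        if 17 >= pairs <= i:
            pos.append(height)
    pairs = pairs - buf % 34
    buf = buf * (33 - 40)
    buf = height[height]
    log(height)
    record(pairs)
    pos = pos - (pairs - 35)
    pairs = pairs + 25
    buf = height % buf + 25 % pos
    record(pos)
    return buf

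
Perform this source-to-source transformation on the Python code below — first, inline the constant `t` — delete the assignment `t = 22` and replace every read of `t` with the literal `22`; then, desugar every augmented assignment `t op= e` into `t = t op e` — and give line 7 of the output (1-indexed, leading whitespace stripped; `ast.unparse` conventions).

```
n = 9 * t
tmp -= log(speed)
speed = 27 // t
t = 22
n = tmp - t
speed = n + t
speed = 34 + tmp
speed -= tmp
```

speed = speed - tmp

Transformed code:
n = 9 * 22
tmp = tmp - log(speed)
speed = 27 // 22
n = tmp - 22
speed = n + 22
speed = 34 + tmp
speed = speed - tmp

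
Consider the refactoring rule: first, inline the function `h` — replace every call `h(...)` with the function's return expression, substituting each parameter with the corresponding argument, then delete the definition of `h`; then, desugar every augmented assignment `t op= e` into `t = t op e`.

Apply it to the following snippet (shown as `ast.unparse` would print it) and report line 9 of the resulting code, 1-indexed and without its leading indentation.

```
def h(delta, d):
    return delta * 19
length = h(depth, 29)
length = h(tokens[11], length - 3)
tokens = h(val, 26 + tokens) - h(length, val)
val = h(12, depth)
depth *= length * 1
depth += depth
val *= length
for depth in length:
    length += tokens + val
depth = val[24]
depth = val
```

length = length + (tokens + val)

Transformed code:
length = depth * 19
length = tokens[11] * 19
tokens = val * 19 - length * 19
val = 12 * 19
depth = depth * (length * 1)
depth = depth + depth
val = val * length
for depth in length:
    length = length + (tokens + val)
depth = val[24]
depth = val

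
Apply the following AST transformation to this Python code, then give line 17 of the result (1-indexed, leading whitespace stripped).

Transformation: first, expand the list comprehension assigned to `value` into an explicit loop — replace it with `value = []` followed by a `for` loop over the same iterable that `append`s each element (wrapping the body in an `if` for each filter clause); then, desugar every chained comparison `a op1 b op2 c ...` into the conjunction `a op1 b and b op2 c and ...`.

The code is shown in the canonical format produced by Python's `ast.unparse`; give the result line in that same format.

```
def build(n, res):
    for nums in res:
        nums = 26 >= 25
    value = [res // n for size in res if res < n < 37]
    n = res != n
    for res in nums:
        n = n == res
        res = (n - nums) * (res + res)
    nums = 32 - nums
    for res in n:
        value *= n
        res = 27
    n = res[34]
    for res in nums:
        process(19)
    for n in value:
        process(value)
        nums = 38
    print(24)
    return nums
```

Transformed code:
def build(n, res):
    for nums in res:
        nums = 26 >= 25
    value = []
    for size in res:
        if res < n and n < 37:
            value.append(res // n)
    n = res != n
    for res in nums:
        n = n == res
        res = (n - nums) * (res + res)
    nums = 32 - nums
    for res in n:
        value *= n
        res = 27
    n = res[34]
    for res in nums:
        process(19)
    for n in value:
        process(value)
        nums = 38
    print(24)
    return nums

for res in nums:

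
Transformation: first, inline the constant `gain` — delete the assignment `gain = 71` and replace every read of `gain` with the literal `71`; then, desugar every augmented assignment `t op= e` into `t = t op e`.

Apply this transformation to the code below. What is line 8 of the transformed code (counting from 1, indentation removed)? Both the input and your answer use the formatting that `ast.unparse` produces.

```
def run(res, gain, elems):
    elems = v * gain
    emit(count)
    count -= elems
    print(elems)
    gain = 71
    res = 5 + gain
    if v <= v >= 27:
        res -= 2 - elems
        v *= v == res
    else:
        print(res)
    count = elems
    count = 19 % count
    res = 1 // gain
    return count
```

Transformed code:
def run(res, gain, elems):
    elems = v * 71
    emit(count)
    count = count - elems
    print(elems)
    res = 5 + 71
    if v <= v >= 27:
        res = res - (2 - elems)
        v = v * (v == res)
    else:
        print(res)
    count = elems
    count = 19 % count
    res = 1 // 71
    return count

res = res - (2 - elems)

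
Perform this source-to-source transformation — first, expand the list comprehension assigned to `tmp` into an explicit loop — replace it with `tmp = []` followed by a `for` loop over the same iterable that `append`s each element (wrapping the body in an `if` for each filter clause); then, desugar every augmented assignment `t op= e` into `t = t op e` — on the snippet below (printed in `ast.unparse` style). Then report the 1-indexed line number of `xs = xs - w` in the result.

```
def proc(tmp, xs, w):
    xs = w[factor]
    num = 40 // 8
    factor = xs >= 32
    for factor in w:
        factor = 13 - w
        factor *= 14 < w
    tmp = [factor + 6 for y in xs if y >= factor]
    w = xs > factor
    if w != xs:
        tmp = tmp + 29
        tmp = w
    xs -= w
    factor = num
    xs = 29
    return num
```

16

Transformed code:
def proc(tmp, xs, w):
    xs = w[factor]
    num = 40 // 8
    factor = xs >= 32
    for factor in w:
        factor = 13 - w
        factor = factor * (14 < w)
    tmp = []
    for y in xs:
        if y >= factor:
            tmp.append(factor + 6)
    w = xs > factor
    if w != xs:
        tmp = tmp + 29
        tmp = w
    xs = xs - w
    factor = num
    xs = 29
    return num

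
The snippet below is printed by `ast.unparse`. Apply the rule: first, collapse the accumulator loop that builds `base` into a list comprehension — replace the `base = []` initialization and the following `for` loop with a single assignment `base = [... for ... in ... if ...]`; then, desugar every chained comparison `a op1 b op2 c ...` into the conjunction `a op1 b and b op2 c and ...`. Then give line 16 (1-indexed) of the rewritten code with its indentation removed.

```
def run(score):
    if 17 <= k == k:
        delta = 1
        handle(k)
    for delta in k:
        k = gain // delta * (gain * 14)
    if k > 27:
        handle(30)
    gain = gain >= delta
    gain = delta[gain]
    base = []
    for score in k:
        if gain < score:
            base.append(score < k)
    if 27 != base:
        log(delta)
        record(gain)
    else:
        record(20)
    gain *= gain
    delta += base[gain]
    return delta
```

Transformed code:
def run(score):
    if 17 <= k and k == k:
        delta = 1
        handle(k)
    for delta in k:
        k = gain // delta * (gain * 14)
    if k > 27:
        handle(30)
    gain = gain >= delta
    gain = delta[gain]
    base = [score < k for score in k if gain < score]
    if 27 != base:
        log(delta)
        record(gain)
    else:
        record(20)
    gain *= gain
    delta += base[gain]
    return delta

record(20)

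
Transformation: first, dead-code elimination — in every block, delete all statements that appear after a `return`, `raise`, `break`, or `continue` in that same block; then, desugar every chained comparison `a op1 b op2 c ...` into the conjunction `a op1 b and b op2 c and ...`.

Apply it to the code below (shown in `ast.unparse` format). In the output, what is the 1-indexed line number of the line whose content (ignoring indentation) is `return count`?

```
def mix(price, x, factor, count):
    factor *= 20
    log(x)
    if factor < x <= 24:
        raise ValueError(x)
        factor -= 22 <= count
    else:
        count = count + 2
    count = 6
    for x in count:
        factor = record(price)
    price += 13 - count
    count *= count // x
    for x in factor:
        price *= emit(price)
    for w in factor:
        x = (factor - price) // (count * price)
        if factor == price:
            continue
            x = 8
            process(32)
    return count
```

19

Transformed code:
def mix(price, x, factor, count):
    factor *= 20
    log(x)
    if factor < x and x <= 24:
        raise ValueError(x)
    else:
        count = count + 2
    count = 6
    for x in count:
        factor = record(price)
    price += 13 - count
    count *= count // x
    for x in factor:
        price *= emit(price)
    for w in factor:
        x = (factor - price) // (count * price)
        if factor == price:
            continue
    return count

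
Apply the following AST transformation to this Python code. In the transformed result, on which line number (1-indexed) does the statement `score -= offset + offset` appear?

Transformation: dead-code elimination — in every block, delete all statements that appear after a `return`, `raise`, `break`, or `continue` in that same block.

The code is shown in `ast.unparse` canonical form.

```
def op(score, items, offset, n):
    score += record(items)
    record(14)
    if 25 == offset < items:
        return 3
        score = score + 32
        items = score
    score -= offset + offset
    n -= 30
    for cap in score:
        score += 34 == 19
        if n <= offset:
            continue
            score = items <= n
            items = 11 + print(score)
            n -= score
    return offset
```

6

Transformed code:
def op(score, items, offset, n):
    score += record(items)
    record(14)
    if 25 == offset < items:
        return 3
    score -= offset + offset
    n -= 30
    for cap in score:
        score += 34 == 19
        if n <= offset:
            continue
    return offset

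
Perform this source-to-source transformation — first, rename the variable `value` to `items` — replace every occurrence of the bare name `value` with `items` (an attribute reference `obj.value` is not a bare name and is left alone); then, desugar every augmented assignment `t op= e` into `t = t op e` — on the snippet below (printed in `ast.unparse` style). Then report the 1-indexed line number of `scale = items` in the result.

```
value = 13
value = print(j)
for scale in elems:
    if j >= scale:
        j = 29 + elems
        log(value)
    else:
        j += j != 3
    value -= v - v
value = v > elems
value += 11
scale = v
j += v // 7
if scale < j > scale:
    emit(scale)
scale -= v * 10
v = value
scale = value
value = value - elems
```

Transformed code:
items = 13
items = print(j)
for scale in elems:
    if j >= scale:
        j = 29 + elems
        log(items)
    else:
        j = j + (j != 3)
    items = items - (v - v)
items = v > elems
items = items + 11
scale = v
j = j + v // 7
if scale < j > scale:
    emit(scale)
scale = scale - v * 10
v = items
scale = items
items = items - elems

18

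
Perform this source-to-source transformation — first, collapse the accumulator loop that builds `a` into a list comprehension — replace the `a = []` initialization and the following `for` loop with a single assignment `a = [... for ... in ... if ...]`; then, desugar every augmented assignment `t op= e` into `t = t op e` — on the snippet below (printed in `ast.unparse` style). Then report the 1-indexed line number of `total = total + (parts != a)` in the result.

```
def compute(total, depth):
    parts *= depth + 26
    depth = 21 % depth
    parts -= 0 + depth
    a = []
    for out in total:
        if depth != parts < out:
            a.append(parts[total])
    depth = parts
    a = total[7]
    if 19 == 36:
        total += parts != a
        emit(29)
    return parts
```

Transformed code:
def compute(total, depth):
    parts = parts * (depth + 26)
    depth = 21 % depth
    parts = parts - (0 + depth)
    a = [parts[total] for out in total if depth != parts < out]
    depth = parts
    a = total[7]
    if 19 == 36:
        total = total + (parts != a)
        emit(29)
    return parts

9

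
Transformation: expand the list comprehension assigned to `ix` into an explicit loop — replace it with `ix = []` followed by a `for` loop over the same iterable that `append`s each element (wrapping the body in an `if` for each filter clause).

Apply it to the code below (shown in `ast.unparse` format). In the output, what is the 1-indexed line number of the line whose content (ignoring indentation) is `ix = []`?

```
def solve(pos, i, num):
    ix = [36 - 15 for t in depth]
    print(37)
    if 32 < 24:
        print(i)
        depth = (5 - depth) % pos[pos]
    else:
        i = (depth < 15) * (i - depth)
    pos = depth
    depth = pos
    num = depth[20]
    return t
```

Transformed code:
def solve(pos, i, num):
    ix = []
    for t in depth:
        ix.append(36 - 15)
    print(37)
    if 32 < 24:
        print(i)
        depth = (5 - depth) % pos[pos]
    else:
        i = (depth < 15) * (i - depth)
    pos = depth
    depth = pos
    num = depth[20]
    return t

2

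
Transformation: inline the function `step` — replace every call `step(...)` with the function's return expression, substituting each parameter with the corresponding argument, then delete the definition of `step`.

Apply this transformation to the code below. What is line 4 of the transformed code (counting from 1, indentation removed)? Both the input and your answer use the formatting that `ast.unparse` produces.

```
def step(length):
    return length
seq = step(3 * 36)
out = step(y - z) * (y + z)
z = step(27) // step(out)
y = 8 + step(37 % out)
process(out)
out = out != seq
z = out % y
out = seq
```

Transformed code:
seq = 3 * 36
out = (y - z) * (y + z)
z = 27 // out
y = 8 + 37 % out
process(out)
out = out != seq
z = out % y
out = seq

y = 8 + 37 % out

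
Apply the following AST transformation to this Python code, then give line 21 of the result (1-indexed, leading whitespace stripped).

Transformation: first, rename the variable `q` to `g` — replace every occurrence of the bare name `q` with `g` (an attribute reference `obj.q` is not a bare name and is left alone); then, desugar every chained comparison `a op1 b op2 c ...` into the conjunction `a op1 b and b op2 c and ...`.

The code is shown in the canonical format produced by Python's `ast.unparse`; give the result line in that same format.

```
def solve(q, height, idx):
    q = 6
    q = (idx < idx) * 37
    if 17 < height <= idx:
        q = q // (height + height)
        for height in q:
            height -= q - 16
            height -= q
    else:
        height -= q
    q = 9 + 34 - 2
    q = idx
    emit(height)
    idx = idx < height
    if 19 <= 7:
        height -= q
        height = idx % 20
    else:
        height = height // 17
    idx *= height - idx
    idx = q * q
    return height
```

idx = g * g

Transformed code:
def solve(g, height, idx):
    g = 6
    g = (idx < idx) * 37
    if 17 < height and height <= idx:
        g = g // (height + height)
        for height in g:
            height -= g - 16
            height -= g
    else:
        height -= g
    g = 9 + 34 - 2
    g = idx
    emit(height)
    idx = idx < height
    if 19 <= 7:
        height -= g
        height = idx % 20
    else:
        height = height // 17
    idx *= height - idx
    idx = g * g
    return height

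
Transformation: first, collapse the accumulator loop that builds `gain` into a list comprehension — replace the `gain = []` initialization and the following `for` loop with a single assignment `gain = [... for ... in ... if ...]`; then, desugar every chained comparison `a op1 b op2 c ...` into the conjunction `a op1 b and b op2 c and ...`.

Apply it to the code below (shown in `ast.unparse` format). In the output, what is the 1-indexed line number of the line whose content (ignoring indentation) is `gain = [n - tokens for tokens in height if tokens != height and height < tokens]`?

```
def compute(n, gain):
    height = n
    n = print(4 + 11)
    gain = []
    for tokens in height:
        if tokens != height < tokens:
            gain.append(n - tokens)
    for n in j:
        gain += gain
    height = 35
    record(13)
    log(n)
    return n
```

4

Transformed code:
def compute(n, gain):
    height = n
    n = print(4 + 11)
    gain = [n - tokens for tokens in height if tokens != height and height < tokens]
    for n in j:
        gain += gain
    height = 35
    record(13)
    log(n)
    return n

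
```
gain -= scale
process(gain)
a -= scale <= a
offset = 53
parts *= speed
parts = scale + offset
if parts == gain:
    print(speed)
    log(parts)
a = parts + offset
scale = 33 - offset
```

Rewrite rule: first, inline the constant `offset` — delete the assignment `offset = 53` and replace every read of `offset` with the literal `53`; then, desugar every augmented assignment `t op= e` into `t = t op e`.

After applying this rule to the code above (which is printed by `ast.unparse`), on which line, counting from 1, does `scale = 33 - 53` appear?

10

Transformed code:
gain = gain - scale
process(gain)
a = a - (scale <= a)
parts = parts * speed
parts = scale + 53
if parts == gain:
    print(speed)
    log(parts)
a = parts + 53
scale = 33 - 53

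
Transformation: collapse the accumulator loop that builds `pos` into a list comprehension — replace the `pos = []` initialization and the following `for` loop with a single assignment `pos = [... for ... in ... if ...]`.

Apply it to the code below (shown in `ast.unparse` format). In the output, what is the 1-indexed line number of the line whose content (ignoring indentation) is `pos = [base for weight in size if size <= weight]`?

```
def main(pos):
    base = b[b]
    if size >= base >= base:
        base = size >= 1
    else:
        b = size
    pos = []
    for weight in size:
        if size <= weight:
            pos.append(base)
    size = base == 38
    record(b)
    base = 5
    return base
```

7

Transformed code:
def main(pos):
    base = b[b]
    if size >= base >= base:
        base = size >= 1
    else:
        b = size
    pos = [base for weight in size if size <= weight]
    size = base == 38
    record(b)
    base = 5
    return base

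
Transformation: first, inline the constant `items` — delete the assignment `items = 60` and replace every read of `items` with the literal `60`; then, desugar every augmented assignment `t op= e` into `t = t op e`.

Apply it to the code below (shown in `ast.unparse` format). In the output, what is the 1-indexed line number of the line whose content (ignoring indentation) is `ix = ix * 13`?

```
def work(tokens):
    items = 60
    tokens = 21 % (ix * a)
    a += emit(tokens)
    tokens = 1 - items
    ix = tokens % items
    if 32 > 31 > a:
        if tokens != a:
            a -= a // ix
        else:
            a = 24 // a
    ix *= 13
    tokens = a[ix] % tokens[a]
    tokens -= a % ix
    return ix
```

11

Transformed code:
def work(tokens):
    tokens = 21 % (ix * a)
    a = a + emit(tokens)
    tokens = 1 - 60
    ix = tokens % 60
    if 32 > 31 > a:
        if tokens != a:
            a = a - a // ix
        else:
            a = 24 // a
    ix = ix * 13
    tokens = a[ix] % tokens[a]
    tokens = tokens - a % ix
    return ix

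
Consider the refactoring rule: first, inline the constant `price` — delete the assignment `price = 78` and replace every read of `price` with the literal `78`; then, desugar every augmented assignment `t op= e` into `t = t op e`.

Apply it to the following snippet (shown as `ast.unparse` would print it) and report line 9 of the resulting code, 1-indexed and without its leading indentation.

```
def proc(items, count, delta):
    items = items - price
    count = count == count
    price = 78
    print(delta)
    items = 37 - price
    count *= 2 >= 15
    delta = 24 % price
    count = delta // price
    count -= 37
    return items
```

Transformed code:
def proc(items, count, delta):
    items = items - 78
    count = count == count
    print(delta)
    items = 37 - 78
    count = count * (2 >= 15)
    delta = 24 % 78
    count = delta // 78
    count = count - 37
    return items

count = count - 37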